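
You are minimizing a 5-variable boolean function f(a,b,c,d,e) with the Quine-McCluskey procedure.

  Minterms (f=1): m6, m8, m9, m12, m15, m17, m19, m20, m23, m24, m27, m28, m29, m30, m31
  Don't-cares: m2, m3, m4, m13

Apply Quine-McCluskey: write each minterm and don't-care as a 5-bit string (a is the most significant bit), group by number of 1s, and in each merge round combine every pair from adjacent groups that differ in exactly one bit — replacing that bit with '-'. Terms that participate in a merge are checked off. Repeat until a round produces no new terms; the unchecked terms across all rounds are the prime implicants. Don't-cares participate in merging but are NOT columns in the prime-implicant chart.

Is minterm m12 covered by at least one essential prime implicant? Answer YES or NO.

[col 0] 00010*, 00011*, 00100*, 00110*, 01000*, 01001*, 01100*, 01101*, 01111*, 10001*, 10011*, 10100*, 10111*, 11000*, 11011*, 11100*, 11101*, 11110*, 11111*
[col 1] -0011, -0100*, -1000*, -1100*, -1101*, -1111*, 0-100*, 00-10, 0001-, 001-0, 01-00*, 01-01*, 0100-*, 011-1*, 0110-*, 1-011*, 1-100*, 1-111*, 10-11*, 100-1, 11-00*, 11-11*, 111-0*, 111-1*, 1110-*, 1111-*
[col 2] --100, -1-00, -11-1, -110-, 01-0-, 1--11, 111--
Prime implicants: --100, -0011, -1-00, -11-1, -110-, 00-10, 0001-, 001-0, 01-0-, 1--11, 100-1, 111--
PI chart (minterm → PIs covering it):
  6 | 00-10,001-0
  8 | -1-00,01-0-
  9 | 01-0-  (sole → essential)
  12 | --100,-1-00,-110-,01-0-
  15 | -11-1  (sole → essential)
  17 | 100-1  (sole → essential)
  19 | -0011,1--11,100-1
  20 | --100  (sole → essential)
  23 | 1--11  (sole → essential)
  24 | -1-00  (sole → essential)
  27 | 1--11  (sole → essential)
  28 | --100,-1-00,-110-,111--
  29 | -11-1,-110-,111--
  30 | 111--  (sole → essential)
  31 | -11-1,1--11,111--
Essential prime implicants: --100, -1-00, -11-1, 01-0-, 1--11, 100-1, 111--

YES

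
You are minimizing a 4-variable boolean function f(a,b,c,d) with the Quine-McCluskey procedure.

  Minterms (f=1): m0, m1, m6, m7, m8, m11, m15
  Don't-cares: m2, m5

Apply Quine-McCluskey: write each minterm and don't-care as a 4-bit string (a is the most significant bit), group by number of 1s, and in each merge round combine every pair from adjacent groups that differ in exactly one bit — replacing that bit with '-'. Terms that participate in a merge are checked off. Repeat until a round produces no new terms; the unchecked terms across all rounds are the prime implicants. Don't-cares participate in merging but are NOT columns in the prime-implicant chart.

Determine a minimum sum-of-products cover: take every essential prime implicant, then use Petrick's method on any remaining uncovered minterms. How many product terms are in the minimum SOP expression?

size-2^0 implicants → 0000(✓)  0001(✓)  0010(✓)  0101(✓)  0110(✓)  0111(✓)  1000(✓)  1011(✓)  1111(✓)
size-2^1 implicants → -000  -111  0-01  0-10  00-0  000-  01-1  011-  1-11
Unchecked terms (primes): -000, -111, 0-01, 0-10, 00-0, 000-, 01-1, 011-, 1-11
Minterm coverage:
  m0 ⊆ -000,00-0,000-
  m1 ⊆ 0-01,000-
  m6 ⊆ 0-10,011-
  m7 ⊆ -111,01-1,011-
  m8 ⊆ -000 [E]
  m11 ⊆ 1-11 [E]
  m15 ⊆ -111,1-11
E = {-000, 1-11}
Petrick residual → 0-01, 011-
Cover = b'c'd' + a'c'd + a'bc + acd  |cover|=4

4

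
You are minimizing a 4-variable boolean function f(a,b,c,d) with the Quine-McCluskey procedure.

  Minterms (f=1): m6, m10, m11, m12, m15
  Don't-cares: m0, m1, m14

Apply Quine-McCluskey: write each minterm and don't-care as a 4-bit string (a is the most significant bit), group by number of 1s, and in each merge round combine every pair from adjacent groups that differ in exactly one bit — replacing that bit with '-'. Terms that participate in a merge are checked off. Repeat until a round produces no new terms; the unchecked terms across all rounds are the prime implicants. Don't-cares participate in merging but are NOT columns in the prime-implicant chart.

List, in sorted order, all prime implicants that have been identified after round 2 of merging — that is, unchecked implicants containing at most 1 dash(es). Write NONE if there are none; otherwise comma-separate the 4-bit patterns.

-110, 000-, 11-0

Round 0: 0000✓ 0001✓ 0110✓ 1010✓ 1011✓ 1100✓ 1110✓ 1111✓
Round 1: -110 000- 1-10✓ 1-11✓ 101-✓ 11-0 111-✓
Round 2: 1-1-
PIs = {-110, 000-, 1-1-, 11-0}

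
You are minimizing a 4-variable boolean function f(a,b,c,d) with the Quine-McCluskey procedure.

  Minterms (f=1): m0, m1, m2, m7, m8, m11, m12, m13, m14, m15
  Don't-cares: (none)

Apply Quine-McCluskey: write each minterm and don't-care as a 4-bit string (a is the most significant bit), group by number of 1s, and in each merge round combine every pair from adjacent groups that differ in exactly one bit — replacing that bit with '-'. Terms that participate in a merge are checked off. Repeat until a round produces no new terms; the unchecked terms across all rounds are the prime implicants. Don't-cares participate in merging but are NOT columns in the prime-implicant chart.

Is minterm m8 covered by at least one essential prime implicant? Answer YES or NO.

size-2^0 implicants → 0000(✓)  0001(✓)  0010(✓)  0111(✓)  1000(✓)  1011(✓)  1100(✓)  1101(✓)  1110(✓)  1111(✓)
size-2^1 implicants → -000  -111  00-0  000-  1-00  1-11  11-0(✓)  11-1(✓)  110-(✓)  111-(✓)
size-2^2 implicants → 11--
Unchecked terms (primes): -000, -111, 00-0, 000-, 1-00, 1-11, 11--
Minterm coverage:
  m0 ⊆ -000,00-0,000-
  m1 ⊆ 000- [E]
  m2 ⊆ 00-0 [E]
  m7 ⊆ -111 [E]
  m8 ⊆ -000,1-00
  m11 ⊆ 1-11 [E]
  m12 ⊆ 1-00,11--
  m13 ⊆ 11-- [E]
  m14 ⊆ 11-- [E]
  m15 ⊆ -111,1-11,11--
E = {-111, 00-0, 000-, 1-11, 11--}

NO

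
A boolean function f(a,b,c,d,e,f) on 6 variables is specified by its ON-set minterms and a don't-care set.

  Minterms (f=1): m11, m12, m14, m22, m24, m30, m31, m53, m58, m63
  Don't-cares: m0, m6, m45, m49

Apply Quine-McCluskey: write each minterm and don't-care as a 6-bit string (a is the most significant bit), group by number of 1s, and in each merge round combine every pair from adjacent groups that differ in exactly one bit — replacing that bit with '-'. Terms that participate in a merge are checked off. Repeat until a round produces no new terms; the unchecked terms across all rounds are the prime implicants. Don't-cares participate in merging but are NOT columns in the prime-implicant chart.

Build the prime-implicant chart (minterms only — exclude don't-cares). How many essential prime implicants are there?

7

Round 0: 000000 000110✓ 001011 001100✓ 001110✓ 010110✓ 011000 011110✓ 011111✓ 101101 110001✓ 110101✓ 111010 111111✓
Round 1: -11111 0-0110✓ 0-1110✓ 00-110✓ 0011-0 01-110✓ 01111- 110-01
Round 2: 0--110
PIs = {-11111, 0--110, 000000, 001011, 0011-0, 011000, 01111-, 101101, 110-01, 111010}
Coverage chart:
  m11: 001011 ←essential
  m12: 0011-0 ←essential
  m14: 0--110,0011-0
  m22: 0--110 ←essential
  m24: 011000 ←essential
  m30: 0--110,01111-
  m31: -11111,01111-
  m53: 110-01 ←essential
  m58: 111010 ←essential
  m63: -11111 ←essential
Essential: -11111, 0--110, 001011, 0011-0, 011000, 110-01, 111010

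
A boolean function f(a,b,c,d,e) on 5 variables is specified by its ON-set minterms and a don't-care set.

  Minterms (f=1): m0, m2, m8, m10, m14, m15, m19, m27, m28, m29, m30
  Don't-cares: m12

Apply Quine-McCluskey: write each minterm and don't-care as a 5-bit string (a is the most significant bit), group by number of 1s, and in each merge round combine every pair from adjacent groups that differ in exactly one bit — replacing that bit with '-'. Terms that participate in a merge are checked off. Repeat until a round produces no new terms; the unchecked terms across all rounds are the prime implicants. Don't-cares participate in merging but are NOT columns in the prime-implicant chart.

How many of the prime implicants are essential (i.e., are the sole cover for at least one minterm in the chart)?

size-2^0 implicants → 00000(✓)  00010(✓)  01000(✓)  01010(✓)  01100(✓)  01110(✓)  01111(✓)  10011(✓)  11011(✓)  11100(✓)  11101(✓)  11110(✓)
size-2^1 implicants → -1100(✓)  -1110(✓)  0-000(✓)  0-010(✓)  000-0(✓)  01-00(✓)  01-10(✓)  010-0(✓)  011-0(✓)  0111-  1-011  111-0(✓)  1110-
size-2^2 implicants → -11-0  0-0-0  01--0
Unchecked terms (primes): -11-0, 0-0-0, 01--0, 0111-, 1-011, 1110-
Minterm coverage:
  m0 ⊆ 0-0-0 [E]
  m2 ⊆ 0-0-0 [E]
  m8 ⊆ 0-0-0,01--0
  m10 ⊆ 0-0-0,01--0
  m14 ⊆ -11-0,01--0,0111-
  m15 ⊆ 0111- [E]
  m19 ⊆ 1-011 [E]
  m27 ⊆ 1-011 [E]
  m28 ⊆ -11-0,1110-
  m29 ⊆ 1110- [E]
  m30 ⊆ -11-0 [E]
E = {-11-0, 0-0-0, 0111-, 1-011, 1110-}

5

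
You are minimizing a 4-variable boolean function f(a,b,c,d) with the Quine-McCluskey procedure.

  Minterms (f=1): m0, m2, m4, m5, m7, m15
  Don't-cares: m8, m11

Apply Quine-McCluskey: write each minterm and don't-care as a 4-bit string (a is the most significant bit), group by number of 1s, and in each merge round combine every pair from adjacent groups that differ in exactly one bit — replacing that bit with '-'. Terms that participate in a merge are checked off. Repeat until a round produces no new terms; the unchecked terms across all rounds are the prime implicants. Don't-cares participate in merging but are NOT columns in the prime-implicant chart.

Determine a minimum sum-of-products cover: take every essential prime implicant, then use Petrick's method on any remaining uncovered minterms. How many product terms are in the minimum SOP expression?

3

[col 0] 0000*, 0010*, 0100*, 0101*, 0111*, 1000*, 1011*, 1111*
[col 1] -000, -111, 0-00, 00-0, 01-1, 010-, 1-11
Prime implicants: -000, -111, 0-00, 00-0, 01-1, 010-, 1-11
PI chart (minterm → PIs covering it):
  0 | -000,0-00,00-0
  2 | 00-0  (sole → essential)
  4 | 0-00,010-
  5 | 01-1,010-
  7 | -111,01-1
  15 | -111,1-11
Essential prime implicants: 00-0
Petrick residual → -111, 010-
Minimum SOP uses 3 PIs: bcd + a'b'd' + a'bc'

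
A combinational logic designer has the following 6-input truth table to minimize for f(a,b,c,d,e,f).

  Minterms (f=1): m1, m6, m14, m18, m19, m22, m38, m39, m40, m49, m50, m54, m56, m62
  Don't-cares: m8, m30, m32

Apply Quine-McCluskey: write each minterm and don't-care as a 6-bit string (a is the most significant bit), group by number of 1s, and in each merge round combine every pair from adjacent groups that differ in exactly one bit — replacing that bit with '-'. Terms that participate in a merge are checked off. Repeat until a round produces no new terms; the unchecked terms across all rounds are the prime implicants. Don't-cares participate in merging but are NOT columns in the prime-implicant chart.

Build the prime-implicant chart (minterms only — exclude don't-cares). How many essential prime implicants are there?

8

[col 0] 000001, 000110*, 001000*, 001110*, 010010*, 010011*, 010110*, 011110*, 100000*, 100110*, 100111*, 101000*, 110001, 110010*, 110110*, 111000*, 111110*
[col 1] -00110*, -01000, -10010*, -10110*, -11110*, 0-0110*, 0-1110*, 00-110*, 01-110*, 010-10*, 01001-, 1-0110*, 1-1000, 10-000, 10011-, 11-110*, 110-10*
[col 2] --0110, -1-110, -10-10, 0--110
Prime implicants: --0110, -01000, -1-110, -10-10, 0--110, 000001, 01001-, 1-1000, 10-000, 10011-, 110001
PI chart (minterm → PIs covering it):
  1 | 000001  (sole → essential)
  6 | --0110,0--110
  14 | 0--110  (sole → essential)
  18 | -10-10,01001-
  19 | 01001-  (sole → essential)
  22 | --0110,-1-110,-10-10,0--110
  38 | --0110,10011-
  39 | 10011-  (sole → essential)
  40 | -01000,1-1000,10-000
  49 | 110001  (sole → essential)
  50 | -10-10  (sole → essential)
  54 | --0110,-1-110,-10-10
  56 | 1-1000  (sole → essential)
  62 | -1-110  (sole → essential)
Essential prime implicants: -1-110, -10-10, 0--110, 000001, 01001-, 1-1000, 10011-, 110001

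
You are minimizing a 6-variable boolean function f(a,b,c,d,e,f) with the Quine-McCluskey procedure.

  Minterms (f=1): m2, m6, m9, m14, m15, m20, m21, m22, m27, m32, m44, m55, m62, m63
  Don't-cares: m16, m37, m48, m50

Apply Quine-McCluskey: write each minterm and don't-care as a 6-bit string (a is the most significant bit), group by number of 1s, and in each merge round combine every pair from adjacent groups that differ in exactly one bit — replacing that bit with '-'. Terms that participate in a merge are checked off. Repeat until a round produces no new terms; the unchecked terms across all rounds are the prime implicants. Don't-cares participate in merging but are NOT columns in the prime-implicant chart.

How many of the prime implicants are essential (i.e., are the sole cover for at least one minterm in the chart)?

[col 0] 000010*, 000110*, 001001, 001110*, 001111*, 010000*, 010100*, 010101*, 010110*, 011011, 100000*, 100101, 101100, 110000*, 110010*, 110111*, 111110*, 111111*
[col 1] -10000, 0-0110, 00-110, 000-10, 00111-, 010-00, 0101-0, 01010-, 1-0000, 11-111, 1100-0, 11111-
Prime implicants: -10000, 0-0110, 00-110, 000-10, 001001, 00111-, 010-00, 0101-0, 01010-, 011011, 1-0000, 100101, 101100, 11-111, 1100-0, 11111-
PI chart (minterm → PIs covering it):
  2 | 000-10  (sole → essential)
  6 | 0-0110,00-110,000-10
  9 | 001001  (sole → essential)
  14 | 00-110,00111-
  15 | 00111-  (sole → essential)
  20 | 010-00,0101-0,01010-
  21 | 01010-  (sole → essential)
  22 | 0-0110,0101-0
  27 | 011011  (sole → essential)
  32 | 1-0000  (sole → essential)
  44 | 101100  (sole → essential)
  55 | 11-111  (sole → essential)
  62 | 11111-  (sole → essential)
  63 | 11-111,11111-
Essential prime implicants: 000-10, 001001, 00111-, 01010-, 011011, 1-0000, 101100, 11-111, 11111-

9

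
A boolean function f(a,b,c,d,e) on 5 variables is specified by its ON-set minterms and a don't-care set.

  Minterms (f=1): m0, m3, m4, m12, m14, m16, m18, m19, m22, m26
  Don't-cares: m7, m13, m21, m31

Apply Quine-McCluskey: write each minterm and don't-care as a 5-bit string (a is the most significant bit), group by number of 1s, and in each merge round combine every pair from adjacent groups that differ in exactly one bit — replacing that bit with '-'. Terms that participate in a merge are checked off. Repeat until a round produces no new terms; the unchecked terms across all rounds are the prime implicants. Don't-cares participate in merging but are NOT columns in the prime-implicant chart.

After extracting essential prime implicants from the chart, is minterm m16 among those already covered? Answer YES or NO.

Round 0: 00000✓ 00011✓ 00100✓ 00111✓ 01100✓ 01101✓ 01110✓ 10000✓ 10010✓ 10011✓ 10101 10110✓ 11010✓ 11111
Round 1: -0000 -0011 0-100 00-00 00-11 011-0 0110- 1-010 10-10 100-0 1001-
PIs = {-0000, -0011, 0-100, 00-00, 00-11, 011-0, 0110-, 1-010, 10-10, 100-0, 1001-, 10101, 11111}
Coverage chart:
  m0: -0000,00-00
  m3: -0011,00-11
  m4: 0-100,00-00
  m12: 0-100,011-0,0110-
  m14: 011-0 ←essential
  m16: -0000,100-0
  m18: 1-010,10-10,100-0,1001-
  m19: -0011,1001-
  m22: 10-10 ←essential
  m26: 1-010 ←essential
Essential: 011-0, 1-010, 10-10

NO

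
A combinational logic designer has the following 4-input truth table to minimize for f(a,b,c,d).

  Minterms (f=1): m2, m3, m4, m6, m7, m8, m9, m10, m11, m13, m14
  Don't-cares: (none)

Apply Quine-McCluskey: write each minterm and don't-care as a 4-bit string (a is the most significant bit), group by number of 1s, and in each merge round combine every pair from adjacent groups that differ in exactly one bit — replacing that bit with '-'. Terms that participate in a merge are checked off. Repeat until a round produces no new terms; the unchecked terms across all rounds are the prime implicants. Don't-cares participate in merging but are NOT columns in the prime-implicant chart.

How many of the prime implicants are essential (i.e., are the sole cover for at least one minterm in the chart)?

5

[col 0] 0010*, 0011*, 0100*, 0110*, 0111*, 1000*, 1001*, 1010*, 1011*, 1101*, 1110*
[col 1] -010*, -011*, -110*, 0-10*, 0-11*, 001-*, 01-0, 011-*, 1-01, 1-10*, 10-0*, 10-1*, 100-*, 101-*
[col 2] --10, -01-, 0-1-, 10--
Prime implicants: --10, -01-, 0-1-, 01-0, 1-01, 10--
PI chart (minterm → PIs covering it):
  2 | --10,-01-,0-1-
  3 | -01-,0-1-
  4 | 01-0  (sole → essential)
  6 | --10,0-1-,01-0
  7 | 0-1-  (sole → essential)
  8 | 10--  (sole → essential)
  9 | 1-01,10--
  10 | --10,-01-,10--
  11 | -01-,10--
  13 | 1-01  (sole → essential)
  14 | --10  (sole → essential)
Essential prime implicants: --10, 0-1-, 01-0, 1-01, 10--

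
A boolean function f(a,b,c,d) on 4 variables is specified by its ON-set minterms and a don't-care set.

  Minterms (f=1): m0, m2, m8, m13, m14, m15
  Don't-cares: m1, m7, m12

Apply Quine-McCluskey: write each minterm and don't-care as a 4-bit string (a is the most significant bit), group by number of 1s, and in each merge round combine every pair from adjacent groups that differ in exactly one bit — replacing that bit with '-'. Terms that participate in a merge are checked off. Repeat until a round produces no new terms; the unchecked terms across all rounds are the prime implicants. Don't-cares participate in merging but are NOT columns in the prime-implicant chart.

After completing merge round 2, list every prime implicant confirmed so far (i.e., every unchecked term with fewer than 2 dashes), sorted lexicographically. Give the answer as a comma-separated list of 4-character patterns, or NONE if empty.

-000, -111, 00-0, 000-, 1-00

size-2^0 implicants → 0000(✓)  0001(✓)  0010(✓)  0111(✓)  1000(✓)  1100(✓)  1101(✓)  1110(✓)  1111(✓)
size-2^1 implicants → -000  -111  00-0  000-  1-00  11-0(✓)  11-1(✓)  110-(✓)  111-(✓)
size-2^2 implicants → 11--
Unchecked terms (primes): -000, -111, 00-0, 000-, 1-00, 11--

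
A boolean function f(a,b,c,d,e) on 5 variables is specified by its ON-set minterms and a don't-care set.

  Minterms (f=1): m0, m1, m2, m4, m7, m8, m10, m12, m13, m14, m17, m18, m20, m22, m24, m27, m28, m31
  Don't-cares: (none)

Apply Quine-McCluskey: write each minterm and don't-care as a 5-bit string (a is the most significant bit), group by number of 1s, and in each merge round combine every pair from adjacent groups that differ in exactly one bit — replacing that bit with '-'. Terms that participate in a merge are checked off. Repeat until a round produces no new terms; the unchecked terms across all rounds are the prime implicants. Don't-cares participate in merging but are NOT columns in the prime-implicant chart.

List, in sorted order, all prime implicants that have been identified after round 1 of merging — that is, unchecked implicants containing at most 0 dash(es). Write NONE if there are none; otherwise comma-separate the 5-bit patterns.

00111

size-2^0 implicants → 00000(✓)  00001(✓)  00010(✓)  00100(✓)  00111  01000(✓)  01010(✓)  01100(✓)  01101(✓)  01110(✓)  10001(✓)  10010(✓)  10100(✓)  10110(✓)  11000(✓)  11011(✓)  11100(✓)  11111(✓)
size-2^1 implicants → -0001  -0010  -0100(✓)  -1000(✓)  -1100(✓)  0-000(✓)  0-010(✓)  0-100(✓)  00-00(✓)  000-0(✓)  0000-  01-00(✓)  01-10(✓)  010-0(✓)  011-0(✓)  0110-  1-100(✓)  10-10  101-0  11-00(✓)  11-11
size-2^2 implicants → --100  -1-00  0--00  0-0-0  01--0
Unchecked terms (primes): --100, -0001, -0010, -1-00, 0--00, 0-0-0, 0000-, 00111, 01--0, 0110-, 10-10, 101-0, 11-11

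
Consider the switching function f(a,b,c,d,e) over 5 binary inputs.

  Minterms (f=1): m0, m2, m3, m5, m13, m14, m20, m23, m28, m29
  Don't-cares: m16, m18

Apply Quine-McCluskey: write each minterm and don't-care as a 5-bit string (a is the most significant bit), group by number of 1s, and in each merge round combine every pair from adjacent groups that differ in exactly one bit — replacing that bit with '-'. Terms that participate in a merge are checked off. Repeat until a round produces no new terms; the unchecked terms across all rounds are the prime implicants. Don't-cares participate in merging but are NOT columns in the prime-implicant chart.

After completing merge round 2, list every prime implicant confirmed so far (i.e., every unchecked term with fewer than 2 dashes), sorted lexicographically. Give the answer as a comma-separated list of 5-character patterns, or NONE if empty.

-1101, 0-101, 0001-, 01110, 1-100, 10-00, 10111, 1110-

Round 0: 00000✓ 00010✓ 00011✓ 00101✓ 01101✓ 01110 10000✓ 10010✓ 10100✓ 10111 11100✓ 11101✓
Round 1: -0000✓ -0010✓ -1101 0-101 000-0✓ 0001- 1-100 10-00 100-0✓ 1110-
Round 2: -00-0
PIs = {-00-0, -1101, 0-101, 0001-, 01110, 1-100, 10-00, 10111, 1110-}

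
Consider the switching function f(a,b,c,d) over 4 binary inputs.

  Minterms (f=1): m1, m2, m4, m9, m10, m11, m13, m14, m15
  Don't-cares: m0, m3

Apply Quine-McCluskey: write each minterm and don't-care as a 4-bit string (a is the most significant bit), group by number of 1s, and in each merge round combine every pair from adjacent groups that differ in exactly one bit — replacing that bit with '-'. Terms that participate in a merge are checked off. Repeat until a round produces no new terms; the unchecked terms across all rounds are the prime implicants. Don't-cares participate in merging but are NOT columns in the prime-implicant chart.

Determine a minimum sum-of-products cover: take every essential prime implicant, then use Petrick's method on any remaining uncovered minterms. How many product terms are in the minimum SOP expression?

Round 0: 0000✓ 0001✓ 0010✓ 0011✓ 0100✓ 1001✓ 1010✓ 1011✓ 1101✓ 1110✓ 1111✓
Round 1: -001✓ -010✓ -011✓ 0-00 00-0✓ 00-1✓ 000-✓ 001-✓ 1-01✓ 1-10✓ 1-11✓ 10-1✓ 101-✓ 11-1✓ 111-✓
Round 2: -0-1 -01- 00-- 1--1 1-1-
PIs = {-0-1, -01-, 0-00, 00--, 1--1, 1-1-}
Coverage chart:
  m1: -0-1,00--
  m2: -01-,00--
  m4: 0-00 ←essential
  m9: -0-1,1--1
  m10: -01-,1-1-
  m11: -0-1,-01-,1--1,1-1-
  m13: 1--1 ←essential
  m14: 1-1- ←essential
  m15: 1--1,1-1-
Essential: 0-00, 1--1, 1-1-
Petrick residual → 00--
Min cover (4 terms): a'c'd' + a'b' + ad + ac

4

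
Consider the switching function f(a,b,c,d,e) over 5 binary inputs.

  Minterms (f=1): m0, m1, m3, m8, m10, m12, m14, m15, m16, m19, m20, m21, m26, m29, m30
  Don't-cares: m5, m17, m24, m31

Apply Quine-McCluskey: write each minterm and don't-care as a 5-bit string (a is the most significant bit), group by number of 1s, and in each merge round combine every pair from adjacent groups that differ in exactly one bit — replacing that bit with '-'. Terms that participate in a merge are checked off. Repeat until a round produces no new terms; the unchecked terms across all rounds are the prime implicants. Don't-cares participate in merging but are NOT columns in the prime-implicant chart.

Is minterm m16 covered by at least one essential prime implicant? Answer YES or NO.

Round 0: 00000✓ 00001✓ 00011✓ 00101✓ 01000✓ 01010✓ 01100✓ 01110✓ 01111✓ 10000✓ 10001✓ 10011✓ 10100✓ 10101✓ 11000✓ 11010✓ 11101✓ 11110✓ 11111✓
Round 1: -0000✓ -0001✓ -0011✓ -0101✓ -1000✓ -1010✓ -1110✓ -1111✓ 0-000✓ 00-01✓ 000-1✓ 0000-✓ 01-00✓ 01-10✓ 010-0✓ 011-0✓ 0111-✓ 1-000✓ 1-101 10-00✓ 10-01✓ 100-1✓ 1000-✓ 1010-✓ 11-10✓ 110-0✓ 111-1 1111-✓
Round 2: --000 -0-01 -00-1 -000- -1-10 -10-0 -111- 01--0 10-0-
PIs = {--000, -0-01, -00-1, -000-, -1-10, -10-0, -111-, 01--0, 1-101, 10-0-, 111-1}
Coverage chart:
  m0: --000,-000-
  m1: -0-01,-00-1,-000-
  m3: -00-1 ←essential
  m8: --000,-10-0,01--0
  m10: -1-10,-10-0,01--0
  m12: 01--0 ←essential
  m14: -1-10,-111-,01--0
  m15: -111- ←essential
  m16: --000,-000-,10-0-
  m19: -00-1 ←essential
  m20: 10-0- ←essential
  m21: -0-01,1-101,10-0-
  m26: -1-10,-10-0
  m29: 1-101,111-1
  m30: -1-10,-111-
Essential: -00-1, -111-, 01--0, 10-0-

YES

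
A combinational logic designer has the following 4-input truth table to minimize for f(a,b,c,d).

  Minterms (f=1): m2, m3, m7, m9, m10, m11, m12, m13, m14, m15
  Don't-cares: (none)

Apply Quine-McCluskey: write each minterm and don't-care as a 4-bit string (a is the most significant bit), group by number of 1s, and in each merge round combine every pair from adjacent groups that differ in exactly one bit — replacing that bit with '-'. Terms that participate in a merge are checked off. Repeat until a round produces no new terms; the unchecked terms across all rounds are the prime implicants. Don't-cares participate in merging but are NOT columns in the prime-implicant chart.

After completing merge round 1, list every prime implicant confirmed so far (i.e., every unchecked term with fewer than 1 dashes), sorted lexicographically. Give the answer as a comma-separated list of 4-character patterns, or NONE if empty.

[col 0] 0010*, 0011*, 0111*, 1001*, 1010*, 1011*, 1100*, 1101*, 1110*, 1111*
[col 1] -010*, -011*, -111*, 0-11*, 001-*, 1-01*, 1-10*, 1-11*, 10-1*, 101-*, 11-0*, 11-1*, 110-*, 111-*
[col 2] --11, -01-, 1--1, 1-1-, 11--
Prime implicants: --11, -01-, 1--1, 1-1-, 11--

NONE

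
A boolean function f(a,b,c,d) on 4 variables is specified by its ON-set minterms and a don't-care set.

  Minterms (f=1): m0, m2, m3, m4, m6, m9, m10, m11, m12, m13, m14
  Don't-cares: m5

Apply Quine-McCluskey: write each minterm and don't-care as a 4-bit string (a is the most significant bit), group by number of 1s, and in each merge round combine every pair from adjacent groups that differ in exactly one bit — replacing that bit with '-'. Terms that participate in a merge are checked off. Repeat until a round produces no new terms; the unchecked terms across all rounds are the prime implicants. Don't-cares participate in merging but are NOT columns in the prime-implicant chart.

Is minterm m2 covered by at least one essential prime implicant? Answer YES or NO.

YES

size-2^0 implicants → 0000(✓)  0010(✓)  0011(✓)  0100(✓)  0101(✓)  0110(✓)  1001(✓)  1010(✓)  1011(✓)  1100(✓)  1101(✓)  1110(✓)
size-2^1 implicants → -010(✓)  -011(✓)  -100(✓)  -101(✓)  -110(✓)  0-00(✓)  0-10(✓)  00-0(✓)  001-(✓)  01-0(✓)  010-(✓)  1-01  1-10(✓)  10-1  101-(✓)  11-0(✓)  110-(✓)
size-2^2 implicants → --10  -01-  -1-0  -10-  0--0
Unchecked terms (primes): --10, -01-, -1-0, -10-, 0--0, 1-01, 10-1
Minterm coverage:
  m0 ⊆ 0--0 [E]
  m2 ⊆ --10,-01-,0--0
  m3 ⊆ -01- [E]
  m4 ⊆ -1-0,-10-,0--0
  m6 ⊆ --10,-1-0,0--0
  m9 ⊆ 1-01,10-1
  m10 ⊆ --10,-01-
  m11 ⊆ -01-,10-1
  m12 ⊆ -1-0,-10-
  m13 ⊆ -10-,1-01
  m14 ⊆ --10,-1-0
E = {-01-, 0--0}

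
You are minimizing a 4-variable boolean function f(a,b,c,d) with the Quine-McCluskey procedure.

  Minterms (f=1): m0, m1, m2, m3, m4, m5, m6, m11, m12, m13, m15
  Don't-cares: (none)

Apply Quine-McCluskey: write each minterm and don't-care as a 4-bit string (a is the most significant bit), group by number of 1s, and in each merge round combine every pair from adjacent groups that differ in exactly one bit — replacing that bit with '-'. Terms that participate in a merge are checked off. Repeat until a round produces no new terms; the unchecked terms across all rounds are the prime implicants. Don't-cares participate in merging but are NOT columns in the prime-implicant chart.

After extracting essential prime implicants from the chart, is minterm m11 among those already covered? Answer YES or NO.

size-2^0 implicants → 0000(✓)  0001(✓)  0010(✓)  0011(✓)  0100(✓)  0101(✓)  0110(✓)  1011(✓)  1100(✓)  1101(✓)  1111(✓)
size-2^1 implicants → -011  -100(✓)  -101(✓)  0-00(✓)  0-01(✓)  0-10(✓)  00-0(✓)  00-1(✓)  000-(✓)  001-(✓)  01-0(✓)  010-(✓)  1-11  11-1  110-(✓)
size-2^2 implicants → -10-  0--0  0-0-  00--
Unchecked terms (primes): -011, -10-, 0--0, 0-0-, 00--, 1-11, 11-1
Minterm coverage:
  m0 ⊆ 0--0,0-0-,00--
  m1 ⊆ 0-0-,00--
  m2 ⊆ 0--0,00--
  m3 ⊆ -011,00--
  m4 ⊆ -10-,0--0,0-0-
  m5 ⊆ -10-,0-0-
  m6 ⊆ 0--0 [E]
  m11 ⊆ -011,1-11
  m12 ⊆ -10- [E]
  m13 ⊆ -10-,11-1
  m15 ⊆ 1-11,11-1
E = {-10-, 0--0}

NO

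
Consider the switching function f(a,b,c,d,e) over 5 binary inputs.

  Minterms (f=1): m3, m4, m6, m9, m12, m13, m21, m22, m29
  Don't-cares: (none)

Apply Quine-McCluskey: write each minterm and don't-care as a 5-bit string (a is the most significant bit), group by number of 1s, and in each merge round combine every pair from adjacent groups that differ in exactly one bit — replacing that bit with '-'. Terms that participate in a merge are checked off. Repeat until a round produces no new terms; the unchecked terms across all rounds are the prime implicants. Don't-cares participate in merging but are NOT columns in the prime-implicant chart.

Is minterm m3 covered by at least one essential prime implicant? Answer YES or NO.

YES

Round 0: 00011 00100✓ 00110✓ 01001✓ 01100✓ 01101✓ 10101✓ 10110✓ 11101✓
Round 1: -0110 -1101 0-100 001-0 01-01 0110- 1-101
PIs = {-0110, -1101, 0-100, 00011, 001-0, 01-01, 0110-, 1-101}
Coverage chart:
  m3: 00011 ←essential
  m4: 0-100,001-0
  m6: -0110,001-0
  m9: 01-01 ←essential
  m12: 0-100,0110-
  m13: -1101,01-01,0110-
  m21: 1-101 ←essential
  m22: -0110 ←essential
  m29: -1101,1-101
Essential: -0110, 00011, 01-01, 1-101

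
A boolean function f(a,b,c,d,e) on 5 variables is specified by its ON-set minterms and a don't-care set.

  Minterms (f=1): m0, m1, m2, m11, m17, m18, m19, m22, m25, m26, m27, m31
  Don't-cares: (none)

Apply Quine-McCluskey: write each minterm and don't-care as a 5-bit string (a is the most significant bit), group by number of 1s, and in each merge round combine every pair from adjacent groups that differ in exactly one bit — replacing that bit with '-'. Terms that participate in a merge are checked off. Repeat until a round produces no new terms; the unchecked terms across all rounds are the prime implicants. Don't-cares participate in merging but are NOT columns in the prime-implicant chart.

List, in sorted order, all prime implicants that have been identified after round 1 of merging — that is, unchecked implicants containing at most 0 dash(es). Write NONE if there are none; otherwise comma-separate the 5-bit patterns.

NONE

size-2^0 implicants → 00000(✓)  00001(✓)  00010(✓)  01011(✓)  10001(✓)  10010(✓)  10011(✓)  10110(✓)  11001(✓)  11010(✓)  11011(✓)  11111(✓)
size-2^1 implicants → -0001  -0010  -1011  000-0  0000-  1-001(✓)  1-010(✓)  1-011(✓)  10-10  100-1(✓)  1001-(✓)  11-11  110-1(✓)  1101-(✓)
size-2^2 implicants → 1-0-1  1-01-
Unchecked terms (primes): -0001, -0010, -1011, 000-0, 0000-, 1-0-1, 1-01-, 10-10, 11-11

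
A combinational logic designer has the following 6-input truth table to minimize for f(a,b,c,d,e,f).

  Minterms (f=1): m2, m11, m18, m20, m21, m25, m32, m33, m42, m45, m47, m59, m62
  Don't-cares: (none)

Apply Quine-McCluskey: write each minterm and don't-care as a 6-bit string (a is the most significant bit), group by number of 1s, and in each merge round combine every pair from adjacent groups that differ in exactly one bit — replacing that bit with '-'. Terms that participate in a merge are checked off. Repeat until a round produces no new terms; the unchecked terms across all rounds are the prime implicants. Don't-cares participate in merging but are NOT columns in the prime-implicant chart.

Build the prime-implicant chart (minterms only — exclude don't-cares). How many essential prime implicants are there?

9

size-2^0 implicants → 000010(✓)  001011  010010(✓)  010100(✓)  010101(✓)  011001  100000(✓)  100001(✓)  101010  101101(✓)  101111(✓)  111011  111110
size-2^1 implicants → 0-0010  01010-  10000-  1011-1
Unchecked terms (primes): 0-0010, 001011, 01010-, 011001, 10000-, 101010, 1011-1, 111011, 111110
Minterm coverage:
  m2 ⊆ 0-0010 [E]
  m11 ⊆ 001011 [E]
  m18 ⊆ 0-0010 [E]
  m20 ⊆ 01010- [E]
  m21 ⊆ 01010- [E]
  m25 ⊆ 011001 [E]
  m32 ⊆ 10000- [E]
  m33 ⊆ 10000- [E]
  m42 ⊆ 101010 [E]
  m45 ⊆ 1011-1 [E]
  m47 ⊆ 1011-1 [E]
  m59 ⊆ 111011 [E]
  m62 ⊆ 111110 [E]
E = {0-0010, 001011, 01010-, 011001, 10000-, 101010, 1011-1, 111011, 111110}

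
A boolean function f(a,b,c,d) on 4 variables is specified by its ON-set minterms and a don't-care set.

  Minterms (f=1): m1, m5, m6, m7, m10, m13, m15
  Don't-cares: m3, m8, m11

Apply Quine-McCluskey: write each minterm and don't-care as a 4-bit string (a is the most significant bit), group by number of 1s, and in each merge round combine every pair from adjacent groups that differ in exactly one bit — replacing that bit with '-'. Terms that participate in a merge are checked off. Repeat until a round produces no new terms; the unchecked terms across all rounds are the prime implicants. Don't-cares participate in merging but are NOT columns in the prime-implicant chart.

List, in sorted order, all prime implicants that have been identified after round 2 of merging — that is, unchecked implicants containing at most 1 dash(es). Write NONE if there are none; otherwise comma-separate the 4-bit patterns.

Round 0: 0001✓ 0011✓ 0101✓ 0110✓ 0111✓ 1000✓ 1010✓ 1011✓ 1101✓ 1111✓
Round 1: -011✓ -101✓ -111✓ 0-01✓ 0-11✓ 00-1✓ 01-1✓ 011- 1-11✓ 10-0 101- 11-1✓
Round 2: --11 -1-1 0--1
PIs = {--11, -1-1, 0--1, 011-, 10-0, 101-}

011-, 10-0, 101-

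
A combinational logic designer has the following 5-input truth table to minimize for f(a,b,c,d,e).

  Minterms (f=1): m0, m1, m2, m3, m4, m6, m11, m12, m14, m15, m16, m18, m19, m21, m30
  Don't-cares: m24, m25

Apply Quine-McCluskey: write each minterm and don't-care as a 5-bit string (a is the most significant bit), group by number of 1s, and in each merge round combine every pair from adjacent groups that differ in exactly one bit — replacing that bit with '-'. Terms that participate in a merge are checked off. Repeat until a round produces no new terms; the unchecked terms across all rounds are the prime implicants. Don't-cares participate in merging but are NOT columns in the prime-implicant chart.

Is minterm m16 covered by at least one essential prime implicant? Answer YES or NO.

Round 0: 00000✓ 00001✓ 00010✓ 00011✓ 00100✓ 00110✓ 01011✓ 01100✓ 01110✓ 01111✓ 10000✓ 10010✓ 10011✓ 10101 11000✓ 11001✓ 11110✓
Round 1: -0000✓ -0010✓ -0011✓ -1110 0-011 0-100✓ 0-110✓ 00-00✓ 00-10✓ 000-0✓ 000-1✓ 0000-✓ 0001-✓ 001-0✓ 01-11 011-0✓ 0111- 1-000 100-0✓ 1001-✓ 1100-
Round 2: -00-0 -001- 0-1-0 00--0 000--
PIs = {-00-0, -001-, -1110, 0-011, 0-1-0, 00--0, 000--, 01-11, 0111-, 1-000, 10101, 1100-}
Coverage chart:
  m0: -00-0,00--0,000--
  m1: 000-- ←essential
  m2: -00-0,-001-,00--0,000--
  m3: -001-,0-011,000--
  m4: 0-1-0,00--0
  m6: 0-1-0,00--0
  m11: 0-011,01-11
  m12: 0-1-0 ←essential
  m14: -1110,0-1-0,0111-
  m15: 01-11,0111-
  m16: -00-0,1-000
  m18: -00-0,-001-
  m19: -001- ←essential
  m21: 10101 ←essential
  m30: -1110 ←essential
Essential: -001-, -1110, 0-1-0, 000--, 10101

NO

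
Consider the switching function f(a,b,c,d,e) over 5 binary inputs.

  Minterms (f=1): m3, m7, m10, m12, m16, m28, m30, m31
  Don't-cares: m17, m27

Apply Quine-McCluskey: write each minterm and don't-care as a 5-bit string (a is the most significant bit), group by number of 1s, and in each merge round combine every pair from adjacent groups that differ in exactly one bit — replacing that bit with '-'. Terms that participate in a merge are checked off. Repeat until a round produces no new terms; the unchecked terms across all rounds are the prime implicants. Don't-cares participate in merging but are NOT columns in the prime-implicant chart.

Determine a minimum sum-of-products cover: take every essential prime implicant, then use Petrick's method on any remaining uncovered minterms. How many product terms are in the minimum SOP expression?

Round 0: 00011✓ 00111✓ 01010 01100✓ 10000✓ 10001✓ 11011✓ 11100✓ 11110✓ 11111✓
Round 1: -1100 00-11 1000- 11-11 111-0 1111-
PIs = {-1100, 00-11, 01010, 1000-, 11-11, 111-0, 1111-}
Coverage chart:
  m3: 00-11 ←essential
  m7: 00-11 ←essential
  m10: 01010 ←essential
  m12: -1100 ←essential
  m16: 1000- ←essential
  m28: -1100,111-0
  m30: 111-0,1111-
  m31: 11-11,1111-
Essential: -1100, 00-11, 01010, 1000-
Petrick residual → 1111-
Min cover (5 terms): bcd'e' + a'b'de + a'bc'de' + ab'c'd' + abcd

5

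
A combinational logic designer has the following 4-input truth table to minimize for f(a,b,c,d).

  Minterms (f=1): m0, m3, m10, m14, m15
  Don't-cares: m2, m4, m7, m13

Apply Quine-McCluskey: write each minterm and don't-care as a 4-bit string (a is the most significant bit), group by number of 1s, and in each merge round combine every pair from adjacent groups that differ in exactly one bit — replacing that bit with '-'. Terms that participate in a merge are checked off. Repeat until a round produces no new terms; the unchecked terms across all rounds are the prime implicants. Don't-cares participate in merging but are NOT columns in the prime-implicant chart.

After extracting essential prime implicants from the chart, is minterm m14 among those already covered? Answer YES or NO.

Round 0: 0000✓ 0010✓ 0011✓ 0100✓ 0111✓ 1010✓ 1101✓ 1110✓ 1111✓
Round 1: -010 -111 0-00 0-11 00-0 001- 1-10 11-1 111-
PIs = {-010, -111, 0-00, 0-11, 00-0, 001-, 1-10, 11-1, 111-}
Coverage chart:
  m0: 0-00,00-0
  m3: 0-11,001-
  m10: -010,1-10
  m14: 1-10,111-
  m15: -111,11-1,111-
(no essential prime implicants)

NO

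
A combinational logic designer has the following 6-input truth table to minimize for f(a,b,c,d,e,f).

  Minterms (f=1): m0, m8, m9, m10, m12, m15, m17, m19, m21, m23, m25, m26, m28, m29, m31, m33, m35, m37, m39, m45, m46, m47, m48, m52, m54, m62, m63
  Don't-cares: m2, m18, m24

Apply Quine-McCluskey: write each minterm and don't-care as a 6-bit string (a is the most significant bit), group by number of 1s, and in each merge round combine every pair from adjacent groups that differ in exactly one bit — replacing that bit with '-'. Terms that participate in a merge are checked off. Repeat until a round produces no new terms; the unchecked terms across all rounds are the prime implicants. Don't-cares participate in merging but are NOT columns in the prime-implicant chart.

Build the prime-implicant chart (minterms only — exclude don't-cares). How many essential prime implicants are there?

[col 0] 000000*, 000010*, 001000*, 001001*, 001010*, 001100*, 001111*, 010001*, 010010*, 010011*, 010101*, 010111*, 011000*, 011001*, 011010*, 011100*, 011101*, 011111*, 100001*, 100011*, 100101*, 100111*, 101101*, 101110*, 101111*, 110000*, 110100*, 110110*, 111110*, 111111*
[col 1] -01111*, -11111*, 0-0010*, 0-1000*, 0-1001*, 0-1010*, 0-1100*, 0-1111*, 00-000*, 00-010*, 0000-0*, 001-00*, 0010-0*, 00100-*, 01-001*, 01-010*, 01-101*, 01-111*, 010-01*, 010-11*, 0100-1*, 01001-, 0101-1*, 011-00*, 011-01*, 0110-0*, 01100-*, 0111-1*, 01110-*, 1-1110*, 1-1111*, 10-101*, 10-111*, 100-01*, 100-11*, 1000-1*, 1001-1*, 1011-1*, 10111-*, 11-110, 110-00, 1101-0, 11111-*
[col 2] --1111, 0--010, 0-1-00, 0-10-0, 0-100-, 00-0-0, 01--01, 01-1-1, 010--1, 011-0-, 1-111-, 10-1-1, 100--1
Prime implicants: --1111, 0--010, 0-1-00, 0-10-0, 0-100-, 00-0-0, 01--01, 01-1-1, 010--1, 01001-, 011-0-, 1-111-, 10-1-1, 100--1, 11-110, 110-00, 1101-0
PI chart (minterm → PIs covering it):
  0 | 00-0-0  (sole → essential)
  8 | 0-1-00,0-10-0,0-100-,00-0-0
  9 | 0-100-  (sole → essential)
  10 | 0--010,0-10-0,00-0-0
  12 | 0-1-00  (sole → essential)
  15 | --1111  (sole → essential)
  17 | 01--01,010--1
  19 | 010--1,01001-
  21 | 01--01,01-1-1,010--1
  23 | 01-1-1,010--1
  25 | 0-100-,01--01,011-0-
  26 | 0--010,0-10-0
  28 | 0-1-00,011-0-
  29 | 01--01,01-1-1,011-0-
  31 | --1111,01-1-1
  33 | 100--1  (sole → essential)
  35 | 100--1  (sole → essential)
  37 | 10-1-1,100--1
  39 | 10-1-1,100--1
  45 | 10-1-1  (sole → essential)
  46 | 1-111-  (sole → essential)
  47 | --1111,1-111-,10-1-1
  48 | 110-00  (sole → essential)
  52 | 110-00,1101-0
  54 | 11-110,1101-0
  62 | 1-111-,11-110
  63 | --1111,1-111-
Essential prime implicants: --1111, 0-1-00, 0-100-, 00-0-0, 1-111-, 10-1-1, 100--1, 110-00

8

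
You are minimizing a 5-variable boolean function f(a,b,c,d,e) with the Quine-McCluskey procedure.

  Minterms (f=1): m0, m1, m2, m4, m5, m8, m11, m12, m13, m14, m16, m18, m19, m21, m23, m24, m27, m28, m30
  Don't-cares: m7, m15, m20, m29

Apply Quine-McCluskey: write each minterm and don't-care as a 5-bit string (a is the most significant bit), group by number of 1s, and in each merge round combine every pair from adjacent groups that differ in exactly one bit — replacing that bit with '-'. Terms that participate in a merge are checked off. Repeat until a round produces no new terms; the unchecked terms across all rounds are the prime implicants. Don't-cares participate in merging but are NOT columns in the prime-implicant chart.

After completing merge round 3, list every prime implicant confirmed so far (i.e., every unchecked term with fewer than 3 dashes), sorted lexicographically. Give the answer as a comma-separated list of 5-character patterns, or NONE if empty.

-00-0, -01-1, -1011, -11-0, 0-1-1, 00-0-, 01-11, 011--, 1-011, 10-11, 1001-

[col 0] 00000*, 00001*, 00010*, 00100*, 00101*, 00111*, 01000*, 01011*, 01100*, 01101*, 01110*, 01111*, 10000*, 10010*, 10011*, 10100*, 10101*, 10111*, 11000*, 11011*, 11100*, 11101*, 11110*
[col 1] -0000*, -0010*, -0100*, -0101*, -0111*, -1000*, -1011, -1100*, -1101*, -1110*, 0-000*, 0-100*, 0-101*, 0-111*, 00-00*, 00-01*, 000-0*, 0000-*, 001-1*, 0010-*, 01-00*, 01-11, 011-0*, 011-1*, 0110-*, 0111-*, 1-000*, 1-011, 1-100*, 1-101*, 10-00*, 10-11, 100-0*, 1001-, 101-1*, 1010-*, 11-00*, 111-0*, 1110-*
[col 2] --000*, --100*, --101*, -0-00*, -00-0, -01-1, -010-*, -1-00*, -11-0, -110-*, 0--00*, 0-1-1, 0-10-*, 00-0-, 011--, 1--00*, 1-10-*
[col 3] ---00, --10-
Prime implicants: ---00, --10-, -00-0, -01-1, -1011, -11-0, 0-1-1, 00-0-, 01-11, 011--, 1-011, 10-11, 1001-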